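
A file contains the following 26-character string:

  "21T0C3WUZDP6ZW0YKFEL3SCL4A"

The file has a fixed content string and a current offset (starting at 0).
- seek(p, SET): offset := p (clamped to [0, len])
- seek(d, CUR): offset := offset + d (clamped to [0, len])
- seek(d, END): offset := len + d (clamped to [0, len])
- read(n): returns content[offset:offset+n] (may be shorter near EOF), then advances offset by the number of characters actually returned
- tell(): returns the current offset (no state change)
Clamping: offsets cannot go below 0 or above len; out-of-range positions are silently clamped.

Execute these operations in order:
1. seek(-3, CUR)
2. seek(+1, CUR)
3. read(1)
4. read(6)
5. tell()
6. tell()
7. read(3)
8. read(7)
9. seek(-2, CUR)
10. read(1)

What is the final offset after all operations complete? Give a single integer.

After 1 (seek(-3, CUR)): offset=0
After 2 (seek(+1, CUR)): offset=1
After 3 (read(1)): returned '1', offset=2
After 4 (read(6)): returned 'T0C3WU', offset=8
After 5 (tell()): offset=8
After 6 (tell()): offset=8
After 7 (read(3)): returned 'ZDP', offset=11
After 8 (read(7)): returned '6ZW0YKF', offset=18
After 9 (seek(-2, CUR)): offset=16
After 10 (read(1)): returned 'K', offset=17

Answer: 17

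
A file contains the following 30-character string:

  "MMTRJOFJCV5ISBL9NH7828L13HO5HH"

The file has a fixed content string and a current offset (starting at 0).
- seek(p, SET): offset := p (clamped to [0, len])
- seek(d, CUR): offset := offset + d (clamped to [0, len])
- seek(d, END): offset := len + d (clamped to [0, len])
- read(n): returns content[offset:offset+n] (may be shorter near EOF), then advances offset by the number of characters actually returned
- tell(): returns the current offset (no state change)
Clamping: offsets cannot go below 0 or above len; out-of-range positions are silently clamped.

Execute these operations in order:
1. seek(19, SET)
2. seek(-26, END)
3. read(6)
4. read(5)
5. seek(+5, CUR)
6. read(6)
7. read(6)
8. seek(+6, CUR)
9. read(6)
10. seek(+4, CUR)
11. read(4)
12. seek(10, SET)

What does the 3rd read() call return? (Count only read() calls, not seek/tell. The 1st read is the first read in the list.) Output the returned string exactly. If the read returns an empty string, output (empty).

Answer: 28L13H

Derivation:
After 1 (seek(19, SET)): offset=19
After 2 (seek(-26, END)): offset=4
After 3 (read(6)): returned 'JOFJCV', offset=10
After 4 (read(5)): returned '5ISBL', offset=15
After 5 (seek(+5, CUR)): offset=20
After 6 (read(6)): returned '28L13H', offset=26
After 7 (read(6)): returned 'O5HH', offset=30
After 8 (seek(+6, CUR)): offset=30
After 9 (read(6)): returned '', offset=30
After 10 (seek(+4, CUR)): offset=30
After 11 (read(4)): returned '', offset=30
After 12 (seek(10, SET)): offset=10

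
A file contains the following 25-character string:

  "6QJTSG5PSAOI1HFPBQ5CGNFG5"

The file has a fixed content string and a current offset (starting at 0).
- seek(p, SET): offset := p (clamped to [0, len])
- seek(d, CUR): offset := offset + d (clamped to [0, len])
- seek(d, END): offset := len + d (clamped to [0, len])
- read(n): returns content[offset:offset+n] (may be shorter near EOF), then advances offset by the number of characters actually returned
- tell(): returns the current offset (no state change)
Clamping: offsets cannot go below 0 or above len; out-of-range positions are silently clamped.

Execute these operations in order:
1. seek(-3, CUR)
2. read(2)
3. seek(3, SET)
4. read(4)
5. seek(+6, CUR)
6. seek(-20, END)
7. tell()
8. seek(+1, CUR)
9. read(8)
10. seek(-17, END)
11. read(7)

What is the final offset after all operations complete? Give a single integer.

After 1 (seek(-3, CUR)): offset=0
After 2 (read(2)): returned '6Q', offset=2
After 3 (seek(3, SET)): offset=3
After 4 (read(4)): returned 'TSG5', offset=7
After 5 (seek(+6, CUR)): offset=13
After 6 (seek(-20, END)): offset=5
After 7 (tell()): offset=5
After 8 (seek(+1, CUR)): offset=6
After 9 (read(8)): returned '5PSAOI1H', offset=14
After 10 (seek(-17, END)): offset=8
After 11 (read(7)): returned 'SAOI1HF', offset=15

Answer: 15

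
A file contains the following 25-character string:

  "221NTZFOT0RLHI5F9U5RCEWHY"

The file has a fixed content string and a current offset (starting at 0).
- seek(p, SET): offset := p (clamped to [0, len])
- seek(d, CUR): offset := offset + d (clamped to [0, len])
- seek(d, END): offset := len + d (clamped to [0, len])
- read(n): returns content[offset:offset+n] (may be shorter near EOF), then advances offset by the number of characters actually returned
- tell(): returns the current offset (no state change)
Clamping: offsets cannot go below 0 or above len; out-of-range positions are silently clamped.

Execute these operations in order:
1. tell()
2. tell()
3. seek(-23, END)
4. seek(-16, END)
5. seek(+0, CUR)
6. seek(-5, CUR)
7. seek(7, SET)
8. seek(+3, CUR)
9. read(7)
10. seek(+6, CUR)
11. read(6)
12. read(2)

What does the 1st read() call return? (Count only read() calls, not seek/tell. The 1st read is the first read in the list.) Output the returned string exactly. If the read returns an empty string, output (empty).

After 1 (tell()): offset=0
After 2 (tell()): offset=0
After 3 (seek(-23, END)): offset=2
After 4 (seek(-16, END)): offset=9
After 5 (seek(+0, CUR)): offset=9
After 6 (seek(-5, CUR)): offset=4
After 7 (seek(7, SET)): offset=7
After 8 (seek(+3, CUR)): offset=10
After 9 (read(7)): returned 'RLHI5F9', offset=17
After 10 (seek(+6, CUR)): offset=23
After 11 (read(6)): returned 'HY', offset=25
After 12 (read(2)): returned '', offset=25

Answer: RLHI5F9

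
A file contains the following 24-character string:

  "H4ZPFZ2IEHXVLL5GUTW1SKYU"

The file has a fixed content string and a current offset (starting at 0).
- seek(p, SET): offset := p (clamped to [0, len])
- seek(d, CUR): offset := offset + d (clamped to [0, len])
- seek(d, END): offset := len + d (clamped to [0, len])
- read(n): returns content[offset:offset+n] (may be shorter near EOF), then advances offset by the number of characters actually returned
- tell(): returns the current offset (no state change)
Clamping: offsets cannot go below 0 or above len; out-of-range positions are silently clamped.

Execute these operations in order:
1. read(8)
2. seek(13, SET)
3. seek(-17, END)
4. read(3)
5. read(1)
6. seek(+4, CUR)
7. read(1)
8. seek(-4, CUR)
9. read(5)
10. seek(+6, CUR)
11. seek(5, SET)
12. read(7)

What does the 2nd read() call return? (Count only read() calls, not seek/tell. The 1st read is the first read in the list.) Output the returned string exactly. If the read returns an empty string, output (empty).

After 1 (read(8)): returned 'H4ZPFZ2I', offset=8
After 2 (seek(13, SET)): offset=13
After 3 (seek(-17, END)): offset=7
After 4 (read(3)): returned 'IEH', offset=10
After 5 (read(1)): returned 'X', offset=11
After 6 (seek(+4, CUR)): offset=15
After 7 (read(1)): returned 'G', offset=16
After 8 (seek(-4, CUR)): offset=12
After 9 (read(5)): returned 'LL5GU', offset=17
After 10 (seek(+6, CUR)): offset=23
After 11 (seek(5, SET)): offset=5
After 12 (read(7)): returned 'Z2IEHXV', offset=12

Answer: IEH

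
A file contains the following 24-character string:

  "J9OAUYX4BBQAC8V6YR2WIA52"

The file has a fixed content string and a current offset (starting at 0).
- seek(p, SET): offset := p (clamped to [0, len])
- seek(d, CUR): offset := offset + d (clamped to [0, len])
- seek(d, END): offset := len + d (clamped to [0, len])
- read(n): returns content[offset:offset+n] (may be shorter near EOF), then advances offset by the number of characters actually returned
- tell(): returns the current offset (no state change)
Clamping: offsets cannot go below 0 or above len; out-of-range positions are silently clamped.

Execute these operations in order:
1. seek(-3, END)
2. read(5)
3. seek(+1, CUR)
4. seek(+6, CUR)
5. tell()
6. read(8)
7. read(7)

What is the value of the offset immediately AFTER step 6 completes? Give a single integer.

After 1 (seek(-3, END)): offset=21
After 2 (read(5)): returned 'A52', offset=24
After 3 (seek(+1, CUR)): offset=24
After 4 (seek(+6, CUR)): offset=24
After 5 (tell()): offset=24
After 6 (read(8)): returned '', offset=24

Answer: 24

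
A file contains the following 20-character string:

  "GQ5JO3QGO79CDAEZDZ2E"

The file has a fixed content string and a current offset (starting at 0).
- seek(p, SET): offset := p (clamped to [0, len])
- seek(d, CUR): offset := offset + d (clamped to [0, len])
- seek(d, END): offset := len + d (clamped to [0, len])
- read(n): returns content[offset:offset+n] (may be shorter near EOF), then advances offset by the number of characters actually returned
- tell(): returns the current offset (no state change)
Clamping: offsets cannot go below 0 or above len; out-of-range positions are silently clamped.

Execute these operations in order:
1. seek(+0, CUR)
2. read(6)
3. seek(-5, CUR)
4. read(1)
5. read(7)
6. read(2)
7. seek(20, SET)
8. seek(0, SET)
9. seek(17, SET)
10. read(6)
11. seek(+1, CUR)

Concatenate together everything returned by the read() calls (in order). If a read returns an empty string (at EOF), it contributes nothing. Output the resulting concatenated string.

Answer: GQ5JO3Q5JO3QGO79Z2E

Derivation:
After 1 (seek(+0, CUR)): offset=0
After 2 (read(6)): returned 'GQ5JO3', offset=6
After 3 (seek(-5, CUR)): offset=1
After 4 (read(1)): returned 'Q', offset=2
After 5 (read(7)): returned '5JO3QGO', offset=9
After 6 (read(2)): returned '79', offset=11
After 7 (seek(20, SET)): offset=20
After 8 (seek(0, SET)): offset=0
After 9 (seek(17, SET)): offset=17
After 10 (read(6)): returned 'Z2E', offset=20
After 11 (seek(+1, CUR)): offset=20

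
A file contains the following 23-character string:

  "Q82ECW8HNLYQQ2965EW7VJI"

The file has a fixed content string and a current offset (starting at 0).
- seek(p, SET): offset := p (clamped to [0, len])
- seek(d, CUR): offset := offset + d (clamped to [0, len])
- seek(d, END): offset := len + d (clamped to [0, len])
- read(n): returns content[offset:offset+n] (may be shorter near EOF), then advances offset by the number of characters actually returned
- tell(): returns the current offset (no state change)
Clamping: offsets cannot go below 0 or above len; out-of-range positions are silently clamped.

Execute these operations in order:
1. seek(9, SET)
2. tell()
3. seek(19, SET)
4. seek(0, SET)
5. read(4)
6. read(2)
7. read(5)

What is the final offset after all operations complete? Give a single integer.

Answer: 11

Derivation:
After 1 (seek(9, SET)): offset=9
After 2 (tell()): offset=9
After 3 (seek(19, SET)): offset=19
After 4 (seek(0, SET)): offset=0
After 5 (read(4)): returned 'Q82E', offset=4
After 6 (read(2)): returned 'CW', offset=6
After 7 (read(5)): returned '8HNLY', offset=11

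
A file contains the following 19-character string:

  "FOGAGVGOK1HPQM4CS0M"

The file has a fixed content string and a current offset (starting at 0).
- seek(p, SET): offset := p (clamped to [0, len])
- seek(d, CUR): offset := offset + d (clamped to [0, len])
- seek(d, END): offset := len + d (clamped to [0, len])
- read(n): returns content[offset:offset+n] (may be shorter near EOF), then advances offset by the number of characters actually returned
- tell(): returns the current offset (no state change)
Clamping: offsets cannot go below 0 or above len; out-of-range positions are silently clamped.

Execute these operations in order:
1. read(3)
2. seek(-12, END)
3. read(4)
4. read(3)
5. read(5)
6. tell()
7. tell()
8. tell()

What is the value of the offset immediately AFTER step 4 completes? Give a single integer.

After 1 (read(3)): returned 'FOG', offset=3
After 2 (seek(-12, END)): offset=7
After 3 (read(4)): returned 'OK1H', offset=11
After 4 (read(3)): returned 'PQM', offset=14

Answer: 14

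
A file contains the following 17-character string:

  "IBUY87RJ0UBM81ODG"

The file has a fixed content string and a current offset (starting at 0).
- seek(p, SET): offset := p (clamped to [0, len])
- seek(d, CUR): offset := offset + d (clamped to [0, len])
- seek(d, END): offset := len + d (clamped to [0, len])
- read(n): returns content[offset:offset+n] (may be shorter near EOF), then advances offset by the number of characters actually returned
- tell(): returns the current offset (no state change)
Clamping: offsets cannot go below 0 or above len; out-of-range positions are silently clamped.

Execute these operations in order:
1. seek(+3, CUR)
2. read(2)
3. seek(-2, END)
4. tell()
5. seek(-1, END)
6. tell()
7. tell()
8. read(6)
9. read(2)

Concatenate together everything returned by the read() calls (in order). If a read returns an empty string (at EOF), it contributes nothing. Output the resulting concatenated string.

After 1 (seek(+3, CUR)): offset=3
After 2 (read(2)): returned 'Y8', offset=5
After 3 (seek(-2, END)): offset=15
After 4 (tell()): offset=15
After 5 (seek(-1, END)): offset=16
After 6 (tell()): offset=16
After 7 (tell()): offset=16
After 8 (read(6)): returned 'G', offset=17
After 9 (read(2)): returned '', offset=17

Answer: Y8G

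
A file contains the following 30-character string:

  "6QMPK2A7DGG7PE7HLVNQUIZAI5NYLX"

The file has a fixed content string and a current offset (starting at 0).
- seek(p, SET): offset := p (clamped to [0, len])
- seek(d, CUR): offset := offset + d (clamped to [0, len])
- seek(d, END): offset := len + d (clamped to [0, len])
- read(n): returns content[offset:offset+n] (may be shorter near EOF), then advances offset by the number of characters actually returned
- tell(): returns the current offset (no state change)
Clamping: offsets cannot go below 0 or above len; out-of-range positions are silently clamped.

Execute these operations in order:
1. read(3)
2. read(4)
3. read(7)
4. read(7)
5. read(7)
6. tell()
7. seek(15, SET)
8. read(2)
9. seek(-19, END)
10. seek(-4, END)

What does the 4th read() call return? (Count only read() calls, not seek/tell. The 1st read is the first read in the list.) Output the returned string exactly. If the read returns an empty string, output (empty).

After 1 (read(3)): returned '6QM', offset=3
After 2 (read(4)): returned 'PK2A', offset=7
After 3 (read(7)): returned '7DGG7PE', offset=14
After 4 (read(7)): returned '7HLVNQU', offset=21
After 5 (read(7)): returned 'IZAI5NY', offset=28
After 6 (tell()): offset=28
After 7 (seek(15, SET)): offset=15
After 8 (read(2)): returned 'HL', offset=17
After 9 (seek(-19, END)): offset=11
After 10 (seek(-4, END)): offset=26

Answer: 7HLVNQU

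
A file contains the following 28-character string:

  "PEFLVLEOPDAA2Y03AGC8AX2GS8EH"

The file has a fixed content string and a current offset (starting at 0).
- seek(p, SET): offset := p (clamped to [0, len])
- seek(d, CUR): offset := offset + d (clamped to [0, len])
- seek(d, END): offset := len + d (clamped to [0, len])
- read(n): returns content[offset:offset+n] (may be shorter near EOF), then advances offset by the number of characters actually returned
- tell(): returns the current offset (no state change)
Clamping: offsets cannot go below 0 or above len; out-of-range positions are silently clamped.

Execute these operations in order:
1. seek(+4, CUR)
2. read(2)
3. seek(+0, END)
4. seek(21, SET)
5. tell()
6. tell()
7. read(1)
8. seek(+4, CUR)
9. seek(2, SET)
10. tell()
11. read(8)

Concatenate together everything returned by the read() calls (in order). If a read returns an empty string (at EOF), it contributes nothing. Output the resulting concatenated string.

After 1 (seek(+4, CUR)): offset=4
After 2 (read(2)): returned 'VL', offset=6
After 3 (seek(+0, END)): offset=28
After 4 (seek(21, SET)): offset=21
After 5 (tell()): offset=21
After 6 (tell()): offset=21
After 7 (read(1)): returned 'X', offset=22
After 8 (seek(+4, CUR)): offset=26
After 9 (seek(2, SET)): offset=2
After 10 (tell()): offset=2
After 11 (read(8)): returned 'FLVLEOPD', offset=10

Answer: VLXFLVLEOPD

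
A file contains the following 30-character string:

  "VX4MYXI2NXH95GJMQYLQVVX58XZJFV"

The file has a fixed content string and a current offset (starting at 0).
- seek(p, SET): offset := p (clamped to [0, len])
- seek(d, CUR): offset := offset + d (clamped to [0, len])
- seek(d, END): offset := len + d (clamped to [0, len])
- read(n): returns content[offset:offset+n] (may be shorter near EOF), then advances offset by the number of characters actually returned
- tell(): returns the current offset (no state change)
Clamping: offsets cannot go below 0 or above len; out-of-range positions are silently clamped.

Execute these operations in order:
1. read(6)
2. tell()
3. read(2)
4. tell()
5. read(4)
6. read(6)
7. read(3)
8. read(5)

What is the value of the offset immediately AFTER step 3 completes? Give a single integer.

Answer: 8

Derivation:
After 1 (read(6)): returned 'VX4MYX', offset=6
After 2 (tell()): offset=6
After 3 (read(2)): returned 'I2', offset=8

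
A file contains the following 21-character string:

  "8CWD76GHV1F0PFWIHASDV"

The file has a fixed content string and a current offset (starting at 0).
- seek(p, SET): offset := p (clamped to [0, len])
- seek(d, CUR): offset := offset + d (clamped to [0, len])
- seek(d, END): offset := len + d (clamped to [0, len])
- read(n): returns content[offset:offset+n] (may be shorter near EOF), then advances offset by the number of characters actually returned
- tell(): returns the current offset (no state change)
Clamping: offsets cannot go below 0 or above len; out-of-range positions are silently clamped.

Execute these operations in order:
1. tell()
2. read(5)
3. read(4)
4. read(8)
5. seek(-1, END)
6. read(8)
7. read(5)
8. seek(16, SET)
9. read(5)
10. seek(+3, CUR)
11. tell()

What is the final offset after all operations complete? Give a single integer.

Answer: 21

Derivation:
After 1 (tell()): offset=0
After 2 (read(5)): returned '8CWD7', offset=5
After 3 (read(4)): returned '6GHV', offset=9
After 4 (read(8)): returned '1F0PFWIH', offset=17
After 5 (seek(-1, END)): offset=20
After 6 (read(8)): returned 'V', offset=21
After 7 (read(5)): returned '', offset=21
After 8 (seek(16, SET)): offset=16
After 9 (read(5)): returned 'HASDV', offset=21
After 10 (seek(+3, CUR)): offset=21
After 11 (tell()): offset=21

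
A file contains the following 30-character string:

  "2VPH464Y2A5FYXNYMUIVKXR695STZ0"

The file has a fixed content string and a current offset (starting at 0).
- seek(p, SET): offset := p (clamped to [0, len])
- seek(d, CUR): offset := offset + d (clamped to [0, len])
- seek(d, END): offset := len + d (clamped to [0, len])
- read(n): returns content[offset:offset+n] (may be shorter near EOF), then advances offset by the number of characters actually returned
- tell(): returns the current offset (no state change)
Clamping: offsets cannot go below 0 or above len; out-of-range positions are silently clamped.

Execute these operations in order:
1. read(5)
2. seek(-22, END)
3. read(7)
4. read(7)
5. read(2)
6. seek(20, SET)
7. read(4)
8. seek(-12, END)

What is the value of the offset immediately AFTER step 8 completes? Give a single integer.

Answer: 18

Derivation:
After 1 (read(5)): returned '2VPH4', offset=5
After 2 (seek(-22, END)): offset=8
After 3 (read(7)): returned '2A5FYXN', offset=15
After 4 (read(7)): returned 'YMUIVKX', offset=22
After 5 (read(2)): returned 'R6', offset=24
After 6 (seek(20, SET)): offset=20
After 7 (read(4)): returned 'KXR6', offset=24
After 8 (seek(-12, END)): offset=18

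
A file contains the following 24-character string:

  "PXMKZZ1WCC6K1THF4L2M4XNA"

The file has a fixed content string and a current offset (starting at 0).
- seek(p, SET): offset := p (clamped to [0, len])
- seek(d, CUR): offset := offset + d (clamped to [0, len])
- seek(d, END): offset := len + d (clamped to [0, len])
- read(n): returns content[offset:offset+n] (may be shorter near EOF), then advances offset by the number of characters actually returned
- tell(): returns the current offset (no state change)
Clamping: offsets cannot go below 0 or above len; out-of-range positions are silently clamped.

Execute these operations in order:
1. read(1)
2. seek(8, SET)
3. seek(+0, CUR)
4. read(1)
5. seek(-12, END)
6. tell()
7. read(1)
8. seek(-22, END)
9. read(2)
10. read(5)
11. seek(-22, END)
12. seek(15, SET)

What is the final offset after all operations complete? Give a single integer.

Answer: 15

Derivation:
After 1 (read(1)): returned 'P', offset=1
After 2 (seek(8, SET)): offset=8
After 3 (seek(+0, CUR)): offset=8
After 4 (read(1)): returned 'C', offset=9
After 5 (seek(-12, END)): offset=12
After 6 (tell()): offset=12
After 7 (read(1)): returned '1', offset=13
After 8 (seek(-22, END)): offset=2
After 9 (read(2)): returned 'MK', offset=4
After 10 (read(5)): returned 'ZZ1WC', offset=9
After 11 (seek(-22, END)): offset=2
After 12 (seek(15, SET)): offset=15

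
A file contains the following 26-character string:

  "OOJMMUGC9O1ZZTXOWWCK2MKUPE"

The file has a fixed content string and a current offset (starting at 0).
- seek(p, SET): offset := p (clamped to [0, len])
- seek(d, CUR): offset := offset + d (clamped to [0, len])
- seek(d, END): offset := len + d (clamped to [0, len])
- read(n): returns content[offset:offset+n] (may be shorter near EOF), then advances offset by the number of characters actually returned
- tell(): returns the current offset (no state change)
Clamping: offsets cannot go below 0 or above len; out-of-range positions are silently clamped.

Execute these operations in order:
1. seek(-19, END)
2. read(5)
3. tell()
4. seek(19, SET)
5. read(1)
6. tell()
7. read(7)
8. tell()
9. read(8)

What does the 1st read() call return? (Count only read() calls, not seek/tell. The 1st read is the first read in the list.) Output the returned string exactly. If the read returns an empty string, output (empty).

Answer: C9O1Z

Derivation:
After 1 (seek(-19, END)): offset=7
After 2 (read(5)): returned 'C9O1Z', offset=12
After 3 (tell()): offset=12
After 4 (seek(19, SET)): offset=19
After 5 (read(1)): returned 'K', offset=20
After 6 (tell()): offset=20
After 7 (read(7)): returned '2MKUPE', offset=26
After 8 (tell()): offset=26
After 9 (read(8)): returned '', offset=26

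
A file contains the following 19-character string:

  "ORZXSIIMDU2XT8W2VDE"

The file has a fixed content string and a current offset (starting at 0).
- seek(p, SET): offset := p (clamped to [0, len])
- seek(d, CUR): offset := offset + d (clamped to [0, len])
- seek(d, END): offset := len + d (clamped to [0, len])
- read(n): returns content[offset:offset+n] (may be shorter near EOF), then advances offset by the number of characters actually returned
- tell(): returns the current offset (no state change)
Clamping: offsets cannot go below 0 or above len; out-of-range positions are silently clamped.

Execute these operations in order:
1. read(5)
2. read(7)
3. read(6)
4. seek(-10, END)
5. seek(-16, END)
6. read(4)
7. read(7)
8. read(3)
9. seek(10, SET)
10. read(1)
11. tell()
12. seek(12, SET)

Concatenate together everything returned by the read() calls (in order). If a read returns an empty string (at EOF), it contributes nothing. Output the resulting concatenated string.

Answer: ORZXSIIMDU2XT8W2VDXSIIMDU2XT8W2V2

Derivation:
After 1 (read(5)): returned 'ORZXS', offset=5
After 2 (read(7)): returned 'IIMDU2X', offset=12
After 3 (read(6)): returned 'T8W2VD', offset=18
After 4 (seek(-10, END)): offset=9
After 5 (seek(-16, END)): offset=3
After 6 (read(4)): returned 'XSII', offset=7
After 7 (read(7)): returned 'MDU2XT8', offset=14
After 8 (read(3)): returned 'W2V', offset=17
After 9 (seek(10, SET)): offset=10
After 10 (read(1)): returned '2', offset=11
After 11 (tell()): offset=11
After 12 (seek(12, SET)): offset=12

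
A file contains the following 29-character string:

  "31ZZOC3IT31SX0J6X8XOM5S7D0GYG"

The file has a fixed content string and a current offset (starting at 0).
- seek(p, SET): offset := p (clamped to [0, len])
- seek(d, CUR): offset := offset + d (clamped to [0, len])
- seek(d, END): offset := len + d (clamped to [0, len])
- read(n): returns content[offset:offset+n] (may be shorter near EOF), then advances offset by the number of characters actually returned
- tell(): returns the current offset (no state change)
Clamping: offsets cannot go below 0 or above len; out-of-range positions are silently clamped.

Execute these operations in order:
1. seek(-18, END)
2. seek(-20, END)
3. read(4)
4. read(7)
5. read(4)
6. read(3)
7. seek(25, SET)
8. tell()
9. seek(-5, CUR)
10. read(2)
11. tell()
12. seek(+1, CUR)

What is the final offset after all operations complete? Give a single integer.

Answer: 23

Derivation:
After 1 (seek(-18, END)): offset=11
After 2 (seek(-20, END)): offset=9
After 3 (read(4)): returned '31SX', offset=13
After 4 (read(7)): returned '0J6X8XO', offset=20
After 5 (read(4)): returned 'M5S7', offset=24
After 6 (read(3)): returned 'D0G', offset=27
After 7 (seek(25, SET)): offset=25
After 8 (tell()): offset=25
After 9 (seek(-5, CUR)): offset=20
After 10 (read(2)): returned 'M5', offset=22
After 11 (tell()): offset=22
After 12 (seek(+1, CUR)): offset=23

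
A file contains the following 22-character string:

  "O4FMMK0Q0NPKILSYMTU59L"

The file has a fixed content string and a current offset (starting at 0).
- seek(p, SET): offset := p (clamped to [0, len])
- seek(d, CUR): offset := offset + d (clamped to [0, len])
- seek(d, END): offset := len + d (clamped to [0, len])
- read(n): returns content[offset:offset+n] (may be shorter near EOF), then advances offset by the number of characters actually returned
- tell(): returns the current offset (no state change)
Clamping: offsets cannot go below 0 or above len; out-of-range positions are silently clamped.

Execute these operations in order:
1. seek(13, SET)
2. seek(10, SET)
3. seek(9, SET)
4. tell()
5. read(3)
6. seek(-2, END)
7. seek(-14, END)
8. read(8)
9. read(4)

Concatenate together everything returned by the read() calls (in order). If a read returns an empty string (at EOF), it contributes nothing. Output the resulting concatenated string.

Answer: NPK0NPKILSYMTU5

Derivation:
After 1 (seek(13, SET)): offset=13
After 2 (seek(10, SET)): offset=10
After 3 (seek(9, SET)): offset=9
After 4 (tell()): offset=9
After 5 (read(3)): returned 'NPK', offset=12
After 6 (seek(-2, END)): offset=20
After 7 (seek(-14, END)): offset=8
After 8 (read(8)): returned '0NPKILSY', offset=16
After 9 (read(4)): returned 'MTU5', offset=20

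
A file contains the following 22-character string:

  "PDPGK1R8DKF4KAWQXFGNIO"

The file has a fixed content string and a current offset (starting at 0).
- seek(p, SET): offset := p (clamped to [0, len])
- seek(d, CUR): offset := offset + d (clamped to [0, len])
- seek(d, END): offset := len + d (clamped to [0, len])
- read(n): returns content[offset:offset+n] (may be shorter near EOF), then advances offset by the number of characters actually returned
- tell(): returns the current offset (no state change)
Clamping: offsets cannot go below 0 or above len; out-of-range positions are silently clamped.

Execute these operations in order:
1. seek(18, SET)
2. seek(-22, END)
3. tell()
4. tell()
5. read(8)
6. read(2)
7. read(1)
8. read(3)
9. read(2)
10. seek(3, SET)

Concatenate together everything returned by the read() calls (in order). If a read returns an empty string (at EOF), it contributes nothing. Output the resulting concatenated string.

Answer: PDPGK1R8DKF4KAWQ

Derivation:
After 1 (seek(18, SET)): offset=18
After 2 (seek(-22, END)): offset=0
After 3 (tell()): offset=0
After 4 (tell()): offset=0
After 5 (read(8)): returned 'PDPGK1R8', offset=8
After 6 (read(2)): returned 'DK', offset=10
After 7 (read(1)): returned 'F', offset=11
After 8 (read(3)): returned '4KA', offset=14
After 9 (read(2)): returned 'WQ', offset=16
After 10 (seek(3, SET)): offset=3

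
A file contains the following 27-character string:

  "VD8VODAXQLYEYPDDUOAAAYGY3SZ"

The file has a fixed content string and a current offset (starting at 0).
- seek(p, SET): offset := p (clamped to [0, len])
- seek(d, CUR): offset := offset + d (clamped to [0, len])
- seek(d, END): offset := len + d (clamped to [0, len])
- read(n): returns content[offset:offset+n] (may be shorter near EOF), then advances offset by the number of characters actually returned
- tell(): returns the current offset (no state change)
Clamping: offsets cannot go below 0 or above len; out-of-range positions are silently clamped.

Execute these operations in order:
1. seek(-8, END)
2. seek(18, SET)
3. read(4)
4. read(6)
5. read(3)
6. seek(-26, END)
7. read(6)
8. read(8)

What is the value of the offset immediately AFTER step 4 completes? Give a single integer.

After 1 (seek(-8, END)): offset=19
After 2 (seek(18, SET)): offset=18
After 3 (read(4)): returned 'AAAY', offset=22
After 4 (read(6)): returned 'GY3SZ', offset=27

Answer: 27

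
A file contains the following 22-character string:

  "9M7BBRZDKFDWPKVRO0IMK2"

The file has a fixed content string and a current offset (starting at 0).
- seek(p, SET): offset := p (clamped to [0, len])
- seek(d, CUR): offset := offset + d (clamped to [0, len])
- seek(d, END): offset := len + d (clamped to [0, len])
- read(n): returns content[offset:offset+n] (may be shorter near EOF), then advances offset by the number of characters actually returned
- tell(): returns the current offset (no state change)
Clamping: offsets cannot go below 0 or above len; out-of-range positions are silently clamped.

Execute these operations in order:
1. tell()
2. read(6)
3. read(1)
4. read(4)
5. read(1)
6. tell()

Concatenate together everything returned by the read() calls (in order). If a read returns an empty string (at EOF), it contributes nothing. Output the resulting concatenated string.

Answer: 9M7BBRZDKFDW

Derivation:
After 1 (tell()): offset=0
After 2 (read(6)): returned '9M7BBR', offset=6
After 3 (read(1)): returned 'Z', offset=7
After 4 (read(4)): returned 'DKFD', offset=11
After 5 (read(1)): returned 'W', offset=12
After 6 (tell()): offset=12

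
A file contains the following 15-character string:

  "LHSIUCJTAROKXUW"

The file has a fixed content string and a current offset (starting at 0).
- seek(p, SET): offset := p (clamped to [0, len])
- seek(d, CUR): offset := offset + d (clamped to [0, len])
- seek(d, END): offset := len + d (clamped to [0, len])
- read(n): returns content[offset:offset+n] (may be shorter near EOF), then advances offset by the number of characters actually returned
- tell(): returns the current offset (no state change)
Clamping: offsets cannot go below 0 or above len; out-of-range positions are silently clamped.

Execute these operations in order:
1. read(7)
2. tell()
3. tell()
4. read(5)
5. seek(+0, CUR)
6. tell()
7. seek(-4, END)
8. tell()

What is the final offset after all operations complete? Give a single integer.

After 1 (read(7)): returned 'LHSIUCJ', offset=7
After 2 (tell()): offset=7
After 3 (tell()): offset=7
After 4 (read(5)): returned 'TAROK', offset=12
After 5 (seek(+0, CUR)): offset=12
After 6 (tell()): offset=12
After 7 (seek(-4, END)): offset=11
After 8 (tell()): offset=11

Answer: 11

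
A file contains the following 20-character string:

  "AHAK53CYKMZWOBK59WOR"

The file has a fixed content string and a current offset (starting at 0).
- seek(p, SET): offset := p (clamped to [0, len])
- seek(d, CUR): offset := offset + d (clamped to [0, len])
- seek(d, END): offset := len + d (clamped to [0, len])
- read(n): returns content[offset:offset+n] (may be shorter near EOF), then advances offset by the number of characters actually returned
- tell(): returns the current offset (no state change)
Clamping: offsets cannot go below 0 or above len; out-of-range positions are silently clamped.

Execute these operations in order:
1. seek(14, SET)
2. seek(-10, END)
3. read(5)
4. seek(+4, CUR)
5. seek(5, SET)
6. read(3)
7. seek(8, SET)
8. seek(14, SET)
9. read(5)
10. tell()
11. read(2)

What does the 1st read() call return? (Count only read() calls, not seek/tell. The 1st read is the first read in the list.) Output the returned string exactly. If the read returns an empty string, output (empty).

After 1 (seek(14, SET)): offset=14
After 2 (seek(-10, END)): offset=10
After 3 (read(5)): returned 'ZWOBK', offset=15
After 4 (seek(+4, CUR)): offset=19
After 5 (seek(5, SET)): offset=5
After 6 (read(3)): returned '3CY', offset=8
After 7 (seek(8, SET)): offset=8
After 8 (seek(14, SET)): offset=14
After 9 (read(5)): returned 'K59WO', offset=19
After 10 (tell()): offset=19
After 11 (read(2)): returned 'R', offset=20

Answer: ZWOBK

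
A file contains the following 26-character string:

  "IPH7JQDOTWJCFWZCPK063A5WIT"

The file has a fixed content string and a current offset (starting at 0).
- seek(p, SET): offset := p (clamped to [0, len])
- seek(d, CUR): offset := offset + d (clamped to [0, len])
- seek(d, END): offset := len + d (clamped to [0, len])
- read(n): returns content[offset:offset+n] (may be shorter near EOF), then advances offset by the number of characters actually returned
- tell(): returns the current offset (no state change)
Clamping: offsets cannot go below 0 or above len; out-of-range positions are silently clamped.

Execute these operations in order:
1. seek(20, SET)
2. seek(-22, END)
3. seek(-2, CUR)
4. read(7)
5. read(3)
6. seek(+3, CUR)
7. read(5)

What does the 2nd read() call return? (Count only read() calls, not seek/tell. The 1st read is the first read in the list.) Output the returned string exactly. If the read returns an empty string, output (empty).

Answer: WJC

Derivation:
After 1 (seek(20, SET)): offset=20
After 2 (seek(-22, END)): offset=4
After 3 (seek(-2, CUR)): offset=2
After 4 (read(7)): returned 'H7JQDOT', offset=9
After 5 (read(3)): returned 'WJC', offset=12
After 6 (seek(+3, CUR)): offset=15
After 7 (read(5)): returned 'CPK06', offset=20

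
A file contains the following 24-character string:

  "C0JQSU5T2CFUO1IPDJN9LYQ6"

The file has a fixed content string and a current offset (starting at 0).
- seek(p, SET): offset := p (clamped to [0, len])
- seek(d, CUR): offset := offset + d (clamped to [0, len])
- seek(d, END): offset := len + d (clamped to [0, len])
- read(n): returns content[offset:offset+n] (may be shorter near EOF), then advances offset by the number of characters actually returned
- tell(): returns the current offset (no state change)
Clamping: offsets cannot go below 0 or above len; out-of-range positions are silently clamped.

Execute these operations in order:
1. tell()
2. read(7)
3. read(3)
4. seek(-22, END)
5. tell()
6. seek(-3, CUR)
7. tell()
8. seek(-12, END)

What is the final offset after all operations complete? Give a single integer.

After 1 (tell()): offset=0
After 2 (read(7)): returned 'C0JQSU5', offset=7
After 3 (read(3)): returned 'T2C', offset=10
After 4 (seek(-22, END)): offset=2
After 5 (tell()): offset=2
After 6 (seek(-3, CUR)): offset=0
After 7 (tell()): offset=0
After 8 (seek(-12, END)): offset=12

Answer: 12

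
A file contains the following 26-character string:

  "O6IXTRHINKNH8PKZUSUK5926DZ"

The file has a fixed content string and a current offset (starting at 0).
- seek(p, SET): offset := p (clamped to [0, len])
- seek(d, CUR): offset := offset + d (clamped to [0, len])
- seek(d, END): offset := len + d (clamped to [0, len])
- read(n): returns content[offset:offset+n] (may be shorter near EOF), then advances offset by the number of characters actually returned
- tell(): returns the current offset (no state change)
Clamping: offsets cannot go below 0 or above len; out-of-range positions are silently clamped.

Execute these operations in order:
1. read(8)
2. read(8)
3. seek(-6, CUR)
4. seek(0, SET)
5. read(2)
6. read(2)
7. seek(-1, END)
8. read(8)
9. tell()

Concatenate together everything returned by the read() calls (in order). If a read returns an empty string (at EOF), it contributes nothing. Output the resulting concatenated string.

Answer: O6IXTRHINKNH8PKZO6IXZ

Derivation:
After 1 (read(8)): returned 'O6IXTRHI', offset=8
After 2 (read(8)): returned 'NKNH8PKZ', offset=16
After 3 (seek(-6, CUR)): offset=10
After 4 (seek(0, SET)): offset=0
After 5 (read(2)): returned 'O6', offset=2
After 6 (read(2)): returned 'IX', offset=4
After 7 (seek(-1, END)): offset=25
After 8 (read(8)): returned 'Z', offset=26
After 9 (tell()): offset=26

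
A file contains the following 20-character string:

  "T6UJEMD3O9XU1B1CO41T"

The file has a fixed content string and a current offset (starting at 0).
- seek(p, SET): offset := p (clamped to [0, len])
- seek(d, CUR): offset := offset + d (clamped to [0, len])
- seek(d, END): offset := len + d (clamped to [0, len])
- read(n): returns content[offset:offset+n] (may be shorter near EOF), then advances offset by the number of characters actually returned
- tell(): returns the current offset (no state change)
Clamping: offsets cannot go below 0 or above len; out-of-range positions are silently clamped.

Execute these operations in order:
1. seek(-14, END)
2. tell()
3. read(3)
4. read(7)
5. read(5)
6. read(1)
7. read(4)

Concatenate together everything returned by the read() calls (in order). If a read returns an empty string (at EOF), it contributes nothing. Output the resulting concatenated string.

Answer: D3O9XU1B1CO41T

Derivation:
After 1 (seek(-14, END)): offset=6
After 2 (tell()): offset=6
After 3 (read(3)): returned 'D3O', offset=9
After 4 (read(7)): returned '9XU1B1C', offset=16
After 5 (read(5)): returned 'O41T', offset=20
After 6 (read(1)): returned '', offset=20
After 7 (read(4)): returned '', offset=20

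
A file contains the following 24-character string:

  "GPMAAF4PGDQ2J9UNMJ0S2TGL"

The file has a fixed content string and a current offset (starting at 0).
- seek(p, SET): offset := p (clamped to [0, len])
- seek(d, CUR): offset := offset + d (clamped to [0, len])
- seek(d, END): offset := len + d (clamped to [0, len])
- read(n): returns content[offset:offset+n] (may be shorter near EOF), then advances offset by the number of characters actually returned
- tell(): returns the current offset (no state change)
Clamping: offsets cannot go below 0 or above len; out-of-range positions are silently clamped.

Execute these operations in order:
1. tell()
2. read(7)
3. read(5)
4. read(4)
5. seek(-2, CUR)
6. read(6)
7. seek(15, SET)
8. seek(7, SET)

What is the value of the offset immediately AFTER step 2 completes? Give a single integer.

Answer: 7

Derivation:
After 1 (tell()): offset=0
After 2 (read(7)): returned 'GPMAAF4', offset=7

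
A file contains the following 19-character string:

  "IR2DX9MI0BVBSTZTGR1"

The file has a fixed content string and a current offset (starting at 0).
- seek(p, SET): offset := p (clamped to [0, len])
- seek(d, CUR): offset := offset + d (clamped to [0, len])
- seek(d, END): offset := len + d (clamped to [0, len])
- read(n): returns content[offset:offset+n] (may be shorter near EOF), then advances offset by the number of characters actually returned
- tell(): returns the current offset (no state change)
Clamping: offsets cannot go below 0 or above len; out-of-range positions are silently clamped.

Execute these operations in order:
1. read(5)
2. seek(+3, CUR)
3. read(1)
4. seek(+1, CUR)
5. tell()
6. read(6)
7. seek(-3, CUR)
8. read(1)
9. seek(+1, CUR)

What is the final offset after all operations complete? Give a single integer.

Answer: 15

Derivation:
After 1 (read(5)): returned 'IR2DX', offset=5
After 2 (seek(+3, CUR)): offset=8
After 3 (read(1)): returned '0', offset=9
After 4 (seek(+1, CUR)): offset=10
After 5 (tell()): offset=10
After 6 (read(6)): returned 'VBSTZT', offset=16
After 7 (seek(-3, CUR)): offset=13
After 8 (read(1)): returned 'T', offset=14
After 9 (seek(+1, CUR)): offset=15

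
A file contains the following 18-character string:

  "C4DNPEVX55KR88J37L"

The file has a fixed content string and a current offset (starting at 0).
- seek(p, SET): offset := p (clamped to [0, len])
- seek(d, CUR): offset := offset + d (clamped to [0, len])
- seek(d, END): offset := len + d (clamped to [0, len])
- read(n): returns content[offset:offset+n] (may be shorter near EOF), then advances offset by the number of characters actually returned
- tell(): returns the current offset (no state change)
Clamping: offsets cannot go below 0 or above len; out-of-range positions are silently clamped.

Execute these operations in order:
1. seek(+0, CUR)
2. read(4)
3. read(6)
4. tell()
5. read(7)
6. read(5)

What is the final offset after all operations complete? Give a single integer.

Answer: 18

Derivation:
After 1 (seek(+0, CUR)): offset=0
After 2 (read(4)): returned 'C4DN', offset=4
After 3 (read(6)): returned 'PEVX55', offset=10
After 4 (tell()): offset=10
After 5 (read(7)): returned 'KR88J37', offset=17
After 6 (read(5)): returned 'L', offset=18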